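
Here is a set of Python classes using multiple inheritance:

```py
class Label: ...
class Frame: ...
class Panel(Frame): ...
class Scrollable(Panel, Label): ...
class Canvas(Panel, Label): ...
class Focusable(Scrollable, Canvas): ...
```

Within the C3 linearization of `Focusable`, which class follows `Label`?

object

L[Focusable] = Focusable + merge(L[Scrollable], L[Canvas], [Scrollable Canvas])
  take Scrollable:  [Scrollable Panel Frame Label object] + [Canvas Panel Frame Label object] + [Scrollable Canvas]
  take Canvas:  [Panel Frame Label object] + [Canvas Panel Frame Label object] + [Canvas]
  take Panel:  [Panel Frame Label object] + [Panel Frame Label object]
  take Frame:  [Frame Label object] + [Frame Label object]
  take Label:  [Label object] + [Label object]
  take object:  [object] + [object]
MRO: Focusable Scrollable Canvas Panel Frame Label object
Label is at position 5; next is object.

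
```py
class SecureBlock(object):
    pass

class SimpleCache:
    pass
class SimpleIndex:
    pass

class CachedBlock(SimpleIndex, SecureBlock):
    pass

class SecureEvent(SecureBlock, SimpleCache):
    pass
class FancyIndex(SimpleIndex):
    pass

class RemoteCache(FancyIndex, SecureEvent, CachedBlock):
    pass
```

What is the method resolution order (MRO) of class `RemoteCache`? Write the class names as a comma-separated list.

L[RemoteCache] = RemoteCache + merge(L[FancyIndex], L[SecureEvent], L[CachedBlock], [FancyIndex SecureEvent CachedBlock])
  take FancyIndex:  [FancyIndex SimpleIndex object] + [SecureEvent SecureBlock SimpleCache object] + [CachedBlock SimpleIndex SecureBlock object] + [FancyIndex SecureEvent CachedBlock]
  take SecureEvent:  [SimpleIndex object] + [SecureEvent SecureBlock SimpleCache object] + [CachedBlock SimpleIndex SecureBlock object] + [SecureEvent CachedBlock]
  take CachedBlock:  [SimpleIndex object] + [SecureBlock SimpleCache object] + [CachedBlock SimpleIndex SecureBlock object] + [CachedBlock]
  take SimpleIndex:  [SimpleIndex object] + [SecureBlock SimpleCache object] + [SimpleIndex SecureBlock object]
  take SecureBlock:  [object] + [SecureBlock SimpleCache object] + [SecureBlock object]
  take SimpleCache:  [object] + [SimpleCache object] + [object]
  take object:  [object] + [object] + [object]

RemoteCache, FancyIndex, SecureEvent, CachedBlock, SimpleIndex, SecureBlock, SimpleCache, object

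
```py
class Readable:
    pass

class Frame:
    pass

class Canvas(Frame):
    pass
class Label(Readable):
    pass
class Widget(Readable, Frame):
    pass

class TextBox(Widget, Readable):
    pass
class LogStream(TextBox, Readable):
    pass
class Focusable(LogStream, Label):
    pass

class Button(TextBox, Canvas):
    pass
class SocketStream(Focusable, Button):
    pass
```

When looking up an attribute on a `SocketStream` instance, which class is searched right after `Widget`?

L[SocketStream] = SocketStream + merge(L[Focusable], L[Button], [Focusable Button])
  take Focusable:  [Focusable LogStream TextBox Widget Label Readable Frame object] + [Button TextBox Widget Readable Canvas Frame object] + [Focusable Button]
  take LogStream:  [LogStream TextBox Widget Label Readable Frame object] + [Button TextBox Widget Readable Canvas Frame object] + [Button]
  take Button:  [TextBox Widget Label Readable Frame object] + [Button TextBox Widget Readable Canvas Frame object] + [Button]
  take TextBox:  [TextBox Widget Label Readable Frame object] + [TextBox Widget Readable Canvas Frame object]
  take Widget:  [Widget Label Readable Frame object] + [Widget Readable Canvas Frame object]
  take Label:  [Label Readable Frame object] + [Readable Canvas Frame object]
  take Readable:  [Readable Frame object] + [Readable Canvas Frame object]
  take Canvas:  [Frame object] + [Canvas Frame object]
  take Frame:  [Frame object] + [Frame object]
  take object:  [object] + [object]
MRO: SocketStream Focusable LogStream Button TextBox Widget Label Readable Canvas Frame object
Widget is at position 5; next is Label.

Label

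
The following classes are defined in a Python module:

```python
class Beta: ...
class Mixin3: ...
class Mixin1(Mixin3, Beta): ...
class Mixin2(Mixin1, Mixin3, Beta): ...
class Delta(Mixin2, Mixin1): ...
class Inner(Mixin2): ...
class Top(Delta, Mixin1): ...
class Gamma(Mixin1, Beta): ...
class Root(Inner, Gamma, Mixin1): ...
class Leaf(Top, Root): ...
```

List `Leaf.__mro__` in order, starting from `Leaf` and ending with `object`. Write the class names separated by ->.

Leaf -> Top -> Delta -> Root -> Inner -> Mixin2 -> Gamma -> Mixin1 -> Mixin3 -> Beta -> object

L[Leaf] = Leaf + merge(L[Top], L[Root], [Top Root])
  take Top:  [Top Delta Mixin2 Mixin1 Mixin3 Beta object] + [Root Inner Mixin2 Gamma Mixin1 Mixin3 Beta object] + [Top Root]
  take Delta:  [Delta Mixin2 Mixin1 Mixin3 Beta object] + [Root Inner Mixin2 Gamma Mixin1 Mixin3 Beta object] + [Root]
  take Root:  [Mixin2 Mixin1 Mixin3 Beta object] + [Root Inner Mixin2 Gamma Mixin1 Mixin3 Beta object] + [Root]
  take Inner:  [Mixin2 Mixin1 Mixin3 Beta object] + [Inner Mixin2 Gamma Mixin1 Mixin3 Beta object]
  take Mixin2:  [Mixin2 Mixin1 Mixin3 Beta object] + [Mixin2 Gamma Mixin1 Mixin3 Beta object]
  take Gamma:  [Mixin1 Mixin3 Beta object] + [Gamma Mixin1 Mixin3 Beta object]
  take Mixin1:  [Mixin1 Mixin3 Beta object] + [Mixin1 Mixin3 Beta object]
  take Mixin3:  [Mixin3 Beta object] + [Mixin3 Beta object]
  take Beta:  [Beta object] + [Beta object]
  take object:  [object] + [object]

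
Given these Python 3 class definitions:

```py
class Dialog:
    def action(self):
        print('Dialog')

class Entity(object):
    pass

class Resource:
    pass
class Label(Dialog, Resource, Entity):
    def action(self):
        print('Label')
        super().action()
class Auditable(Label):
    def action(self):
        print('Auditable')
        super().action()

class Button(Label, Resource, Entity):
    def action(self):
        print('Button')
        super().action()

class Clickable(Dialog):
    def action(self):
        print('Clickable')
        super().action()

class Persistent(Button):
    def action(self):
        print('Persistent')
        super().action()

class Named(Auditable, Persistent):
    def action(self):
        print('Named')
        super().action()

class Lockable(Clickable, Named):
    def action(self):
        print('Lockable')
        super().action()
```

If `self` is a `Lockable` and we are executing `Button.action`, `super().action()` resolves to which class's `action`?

Label

L[Lockable] = Lockable + merge(L[Clickable], L[Named], [Clickable Named])
  take Clickable:  [Clickable Dialog object] + [Named Auditable Persistent Button Label Dialog Resource Entity object] + [Clickable Named]
  take Named:  [Dialog object] + [Named Auditable Persistent Button Label Dialog Resource Entity object] + [Named]
  take Auditable:  [Dialog object] + [Auditable Persistent Button Label Dialog Resource Entity object]
  take Persistent:  [Dialog object] + [Persistent Button Label Dialog Resource Entity object]
  take Button:  [Dialog object] + [Button Label Dialog Resource Entity object]
  take Label:  [Dialog object] + [Label Dialog Resource Entity object]
  take Dialog:  [Dialog object] + [Dialog Resource Entity object]
  take Resource:  [object] + [Resource Entity object]
  take Entity:  [object] + [Entity object]
  take object:  [object] + [object]
MRO: Lockable Clickable Named Auditable Persistent Button Label Dialog Resource Entity object
super() in Button.action on a Lockable instance goes to the class after Button in Lockable's MRO: Label.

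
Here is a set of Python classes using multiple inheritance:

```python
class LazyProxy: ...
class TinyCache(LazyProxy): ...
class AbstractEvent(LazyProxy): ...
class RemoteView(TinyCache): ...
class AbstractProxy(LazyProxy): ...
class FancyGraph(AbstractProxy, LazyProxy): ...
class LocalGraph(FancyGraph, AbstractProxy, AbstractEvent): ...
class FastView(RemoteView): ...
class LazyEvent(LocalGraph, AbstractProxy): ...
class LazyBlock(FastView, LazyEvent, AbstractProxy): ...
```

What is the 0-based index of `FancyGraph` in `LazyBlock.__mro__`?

L[LazyBlock] = LazyBlock + merge(L[FastView], L[LazyEvent], L[AbstractProxy], [FastView LazyEvent AbstractProxy])
  take FastView:  [FastView RemoteView TinyCache LazyProxy object] + [LazyEvent LocalGraph FancyGraph AbstractProxy AbstractEvent LazyProxy object] + [AbstractProxy LazyProxy object] + [FastView LazyEvent AbstractProxy]
  take RemoteView:  [RemoteView TinyCache LazyProxy object] + [LazyEvent LocalGraph FancyGraph AbstractProxy AbstractEvent LazyProxy object] + [AbstractProxy LazyProxy object] + [LazyEvent AbstractProxy]
  take TinyCache:  [TinyCache LazyProxy object] + [LazyEvent LocalGraph FancyGraph AbstractProxy AbstractEvent LazyProxy object] + [AbstractProxy LazyProxy object] + [LazyEvent AbstractProxy]
  take LazyEvent:  [LazyProxy object] + [LazyEvent LocalGraph FancyGraph AbstractProxy AbstractEvent LazyProxy object] + [AbstractProxy LazyProxy object] + [LazyEvent AbstractProxy]
  take LocalGraph:  [LazyProxy object] + [LocalGraph FancyGraph AbstractProxy AbstractEvent LazyProxy object] + [AbstractProxy LazyProxy object] + [AbstractProxy]
  take FancyGraph:  [LazyProxy object] + [FancyGraph AbstractProxy AbstractEvent LazyProxy object] + [AbstractProxy LazyProxy object] + [AbstractProxy]
  take AbstractProxy:  [LazyProxy object] + [AbstractProxy AbstractEvent LazyProxy object] + [AbstractProxy LazyProxy object] + [AbstractProxy]
  take AbstractEvent:  [LazyProxy object] + [AbstractEvent LazyProxy object] + [LazyProxy object]
  take LazyProxy:  [LazyProxy object] + [LazyProxy object] + [LazyProxy object]
  take object:  [object] + [object] + [object]
MRO: LazyBlock FastView RemoteView TinyCache LazyEvent LocalGraph FancyGraph AbstractProxy AbstractEvent LazyProxy object
FancyGraph sits at index 6.

6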